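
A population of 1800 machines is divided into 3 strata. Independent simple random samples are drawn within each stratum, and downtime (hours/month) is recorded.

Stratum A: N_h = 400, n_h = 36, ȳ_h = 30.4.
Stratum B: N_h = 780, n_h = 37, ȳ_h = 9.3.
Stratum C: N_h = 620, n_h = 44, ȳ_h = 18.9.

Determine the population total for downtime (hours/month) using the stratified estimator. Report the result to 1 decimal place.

τ̂_st = Σ N_h ȳ_h = 400·30.4 + 780·9.3 + 620·18.9 = 31132.0

τ̂_st ≈ 31132.0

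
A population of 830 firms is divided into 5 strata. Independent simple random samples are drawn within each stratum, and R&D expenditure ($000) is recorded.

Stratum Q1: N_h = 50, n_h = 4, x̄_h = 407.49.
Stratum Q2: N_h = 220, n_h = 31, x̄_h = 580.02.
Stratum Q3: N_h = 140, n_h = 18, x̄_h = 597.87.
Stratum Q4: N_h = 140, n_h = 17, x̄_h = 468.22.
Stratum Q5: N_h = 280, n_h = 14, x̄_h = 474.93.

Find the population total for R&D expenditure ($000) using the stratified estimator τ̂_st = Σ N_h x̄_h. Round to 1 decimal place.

τ̂_st ≈ 430211.9

τ̂_st = Σ N_h x̄_h = 50·407.49 + 220·580.02 + 140·597.87 + 140·468.22 + 280·474.93 = 430211.9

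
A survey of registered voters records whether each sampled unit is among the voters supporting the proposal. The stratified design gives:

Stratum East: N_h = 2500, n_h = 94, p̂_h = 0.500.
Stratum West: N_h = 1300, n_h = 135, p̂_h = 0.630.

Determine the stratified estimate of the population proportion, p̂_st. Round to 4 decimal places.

p̂_st ≈ 0.5445

N = 3800; stratum weights W_h = N_h/N.
p̂_st = Σ W_h p̂_h = (2500·0.500 + 1300·0.630)/3800 = 0.54447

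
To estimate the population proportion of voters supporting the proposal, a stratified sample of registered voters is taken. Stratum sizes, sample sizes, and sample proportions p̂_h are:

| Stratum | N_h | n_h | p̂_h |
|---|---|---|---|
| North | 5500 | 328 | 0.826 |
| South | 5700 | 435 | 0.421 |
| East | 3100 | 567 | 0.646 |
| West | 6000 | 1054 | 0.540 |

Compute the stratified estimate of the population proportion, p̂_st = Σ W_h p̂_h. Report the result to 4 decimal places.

N = 20300; stratum weights W_h = N_h/N.
p̂_st = Σ W_h p̂_h = (5500·0.826 + 5700·0.421 + 3100·0.646 + 6000·0.540)/20300 = 0.60026

p̂_st ≈ 0.6003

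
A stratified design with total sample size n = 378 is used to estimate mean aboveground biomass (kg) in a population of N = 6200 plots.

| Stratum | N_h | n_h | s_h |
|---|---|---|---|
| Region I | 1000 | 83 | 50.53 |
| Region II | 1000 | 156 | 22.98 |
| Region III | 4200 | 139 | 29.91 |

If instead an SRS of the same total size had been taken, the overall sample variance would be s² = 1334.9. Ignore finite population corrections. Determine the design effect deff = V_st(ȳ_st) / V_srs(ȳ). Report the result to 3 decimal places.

V̂(ȳ_st) = Σ W_h² s_h²/n_h, with W_h = N_h/N and N = 6200:
  stratum Region I: (1000/6200)²·50.53²/83 = 0.800271
  stratum Region II: (1000/6200)²·22.98²/156 = 0.0880627
  stratum Region III: (4200/6200)²·29.91²/139 = 2.95347
V_st = 3.84181
V_srs = s²/n = 1334.9/378 = 3.53148
deff = V_st / V_srs = 3.84181/3.53148 = 1.0879

deff ≈ 1.088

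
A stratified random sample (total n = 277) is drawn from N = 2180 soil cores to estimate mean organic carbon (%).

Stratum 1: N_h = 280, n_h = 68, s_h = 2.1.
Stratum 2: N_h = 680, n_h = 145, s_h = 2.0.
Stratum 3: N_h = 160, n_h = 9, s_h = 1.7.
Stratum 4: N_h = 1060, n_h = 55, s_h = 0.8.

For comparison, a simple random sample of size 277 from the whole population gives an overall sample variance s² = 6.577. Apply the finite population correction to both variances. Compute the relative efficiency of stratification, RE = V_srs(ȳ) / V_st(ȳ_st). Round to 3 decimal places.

RE ≈ 2.894

V̂(ȳ_st) = Σ W_h² (1 − n_h/N_h) s_h²/n_h, with W_h = N_h/N and N = 2180:
  stratum 1: (280/2180)²·(1 − 68/280)·2.1²/68 = 0.000810048
  stratum 2: (680/2180)²·(1 − 145/680)·2.0²/145 = 0.00211175
  stratum 3: (160/2180)²·(1 − 9/160)·1.7²/9 = 0.00163245
  stratum 4: (1060/2180)²·(1 − 55/1060)·0.8²/55 = 0.00260841
V_st = 0.00716265
V_srs = (1 − 277/2180)·6.577/277 = 0.0207267
Relative efficiency = V_srs / V_st = 0.0207267/0.00716265 = 2.8937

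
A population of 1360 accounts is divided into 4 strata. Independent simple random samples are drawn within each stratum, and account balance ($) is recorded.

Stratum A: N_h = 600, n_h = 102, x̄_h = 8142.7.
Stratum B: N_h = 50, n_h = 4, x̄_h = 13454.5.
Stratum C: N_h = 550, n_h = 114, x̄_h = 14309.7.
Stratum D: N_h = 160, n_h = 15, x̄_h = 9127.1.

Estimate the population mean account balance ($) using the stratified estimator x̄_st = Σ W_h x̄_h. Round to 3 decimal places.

N = Σ N_h = 1360. Stratum weights W_h = N_h/N.
x̄_st = (600·8142.7 + 50·13454.5 + 550·14309.7 + 160·9127.1) / 1360 = 10947.80588

x̄_st ≈ 10947.806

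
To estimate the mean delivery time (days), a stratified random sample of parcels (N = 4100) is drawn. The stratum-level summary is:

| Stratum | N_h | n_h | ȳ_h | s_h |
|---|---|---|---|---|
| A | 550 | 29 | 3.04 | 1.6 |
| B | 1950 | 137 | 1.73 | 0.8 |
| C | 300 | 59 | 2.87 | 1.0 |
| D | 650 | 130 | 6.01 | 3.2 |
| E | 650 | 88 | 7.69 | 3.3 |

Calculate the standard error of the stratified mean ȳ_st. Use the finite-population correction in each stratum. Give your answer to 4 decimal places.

SE(ȳ_st) ≈ 0.0827

V̂(ȳ_st) = Σ W_h² (1 − n_h/N_h) s_h²/n_h, with W_h = N_h/N and N = 4100:
  stratum A: (550/4100)²·(1 − 29/550)·1.6²/29 = 0.00150479
  stratum B: (1950/4100)²·(1 − 137/1950)·0.8²/137 = 0.000982481
  stratum C: (300/4100)²·(1 − 59/300)·1.0²/59 = 7.28985e-05
  stratum D: (650/4100)²·(1 − 130/650)·3.2²/130 = 0.00158382
  stratum E: (650/4100)²·(1 − 88/650)·3.3²/88 = 0.00268923
V̂(ȳ_st) = 0.00683321
SE(ȳ_st) = √0.00683321 = 0.0826632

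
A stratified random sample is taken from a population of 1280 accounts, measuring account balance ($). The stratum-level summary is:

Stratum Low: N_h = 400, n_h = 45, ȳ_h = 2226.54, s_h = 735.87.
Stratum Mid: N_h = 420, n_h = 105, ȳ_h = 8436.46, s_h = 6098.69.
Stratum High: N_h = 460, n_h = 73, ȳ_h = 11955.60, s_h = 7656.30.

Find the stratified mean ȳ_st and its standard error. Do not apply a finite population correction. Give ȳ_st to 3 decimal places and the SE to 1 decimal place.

ȳ_st = Σ W_h ȳ_h = (400·2226.54 + 420·8436.46 + 460·11955.60)/1280 = 7760.55094
V̂(ȳ_st) = Σ W_h² s_h²/n_h, with W_h = N_h/N and N = 1280:
  stratum Low: (400/1280)²·735.87²/45 = 1175.14
  stratum Mid: (420/1280)²·6098.69²/105 = 38138.4
  stratum High: (460/1280)²·7656.30²/73 = 103708
V̂(ȳ_st) = 143021
SE(ȳ_st) = √143021 = 378.181

ȳ_st ≈ 7760.551, SE ≈ 378.2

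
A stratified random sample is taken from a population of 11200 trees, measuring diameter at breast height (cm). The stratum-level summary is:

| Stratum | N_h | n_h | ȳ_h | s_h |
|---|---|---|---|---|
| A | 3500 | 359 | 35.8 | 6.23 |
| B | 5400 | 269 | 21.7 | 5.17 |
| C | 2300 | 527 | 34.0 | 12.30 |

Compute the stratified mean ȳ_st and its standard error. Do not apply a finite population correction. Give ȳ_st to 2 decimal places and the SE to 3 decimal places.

ȳ_st ≈ 28.63, SE ≈ 0.214

ȳ_st = Σ W_h ȳ_h = (3500·35.8 + 5400·21.7 + 2300·34.0)/11200 = 28.63214
V̂(ȳ_st) = Σ W_h² s_h²/n_h, with W_h = N_h/N and N = 11200:
  stratum A: (3500/11200)²·6.23²/359 = 0.010558
  stratum B: (5400/11200)²·5.17²/269 = 0.0230983
  stratum C: (2300/11200)²·12.30²/527 = 0.0121065
V̂(ȳ_st) = 0.0457628
SE(ȳ_st) = √0.0457628 = 0.213922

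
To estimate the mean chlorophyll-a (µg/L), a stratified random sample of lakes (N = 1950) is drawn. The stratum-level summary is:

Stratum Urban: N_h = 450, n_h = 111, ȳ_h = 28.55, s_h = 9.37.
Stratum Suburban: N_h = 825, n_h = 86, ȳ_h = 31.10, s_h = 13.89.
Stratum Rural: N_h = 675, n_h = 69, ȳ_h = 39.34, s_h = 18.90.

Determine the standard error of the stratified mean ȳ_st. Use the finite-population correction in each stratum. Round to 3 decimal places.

V̂(ȳ_st) = Σ W_h² (1 − n_h/N_h) s_h²/n_h, with W_h = N_h/N and N = 1950:
  stratum Urban: (450/1950)²·(1 − 111/450)·9.37²/111 = 0.0317321
  stratum Suburban: (825/1950)²·(1 − 86/825)·13.89²/86 = 0.359696
  stratum Rural: (675/1950)²·(1 − 69/675)·18.90²/69 = 0.556906
V̂(ȳ_st) = 0.948334
SE(ȳ_st) = √0.948334 = 0.973824

SE(ȳ_st) ≈ 0.974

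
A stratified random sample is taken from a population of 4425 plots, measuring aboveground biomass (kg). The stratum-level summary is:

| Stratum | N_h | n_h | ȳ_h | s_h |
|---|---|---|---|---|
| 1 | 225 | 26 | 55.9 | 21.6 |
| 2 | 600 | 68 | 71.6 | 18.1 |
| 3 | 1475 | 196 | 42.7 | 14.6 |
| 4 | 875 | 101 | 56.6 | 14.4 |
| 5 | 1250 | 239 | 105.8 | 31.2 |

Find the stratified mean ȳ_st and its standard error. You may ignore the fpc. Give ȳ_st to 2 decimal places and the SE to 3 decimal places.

ȳ_st ≈ 67.86, SE ≈ 0.813

ȳ_st = Σ W_h ȳ_h = (225·55.9 + 600·71.6 + 1475·42.7 + 875·56.6 + 1250·105.8)/4425 = 67.86328
V̂(ȳ_st) = Σ W_h² s_h²/n_h, with W_h = N_h/N and N = 4425:
  stratum 1: (225/4425)²·21.6²/26 = 0.0463952
  stratum 2: (600/4425)²·18.1²/68 = 0.0885777
  stratum 3: (1475/4425)²·14.6²/196 = 0.120839
  stratum 4: (875/4425)²·14.4²/101 = 0.0802774
  stratum 5: (1250/4425)²·31.2²/239 = 0.325016
V̂(ȳ_st) = 0.661105
SE(ȳ_st) = √0.661105 = 0.813084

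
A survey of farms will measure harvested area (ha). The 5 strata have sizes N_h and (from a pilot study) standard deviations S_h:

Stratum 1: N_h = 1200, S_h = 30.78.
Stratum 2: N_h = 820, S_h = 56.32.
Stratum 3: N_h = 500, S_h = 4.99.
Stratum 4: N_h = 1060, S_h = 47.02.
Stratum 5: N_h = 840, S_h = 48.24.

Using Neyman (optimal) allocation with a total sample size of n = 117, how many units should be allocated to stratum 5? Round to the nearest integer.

Neyman allocation: n_h = n · N_h S_h / Σ N_i S_i, with n = 117.
  stratum 1: N_h·S_h = 1200·30.78 = 36936.00
  stratum 2: N_h·S_h = 820·56.32 = 46182.40
  stratum 3: N_h·S_h = 500·4.99 = 2495.00
  stratum 4: N_h·S_h = 1060·47.02 = 49841.20
  stratum 5: N_h·S_h = 840·48.24 = 40521.60
Σ N_h S_h = 175976.20
n for stratum 5 = 117·40521.60/175976.20 = 26.941 → 27

27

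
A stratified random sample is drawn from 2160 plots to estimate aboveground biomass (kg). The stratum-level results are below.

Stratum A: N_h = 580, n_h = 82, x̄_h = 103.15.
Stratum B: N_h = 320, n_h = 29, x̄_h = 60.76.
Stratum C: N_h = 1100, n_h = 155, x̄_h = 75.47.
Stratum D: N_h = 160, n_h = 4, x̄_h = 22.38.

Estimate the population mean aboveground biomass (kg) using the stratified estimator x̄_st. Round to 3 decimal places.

x̄_st ≈ 76.791

N = Σ N_h = 2160. Stratum weights W_h = N_h/N.
x̄_st = (580·103.15 + 320·60.76 + 1100·75.47 + 160·22.38) / 2160 = 76.79074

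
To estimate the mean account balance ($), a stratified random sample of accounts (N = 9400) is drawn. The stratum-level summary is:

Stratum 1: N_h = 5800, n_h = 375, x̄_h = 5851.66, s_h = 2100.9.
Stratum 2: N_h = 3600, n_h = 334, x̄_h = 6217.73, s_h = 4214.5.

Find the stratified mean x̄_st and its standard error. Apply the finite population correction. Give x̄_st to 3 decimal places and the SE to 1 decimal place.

x̄_st = Σ W_h x̄_h = (5800·5851.66 + 3600·6217.73)/9400 = 5991.85702
V̂(x̄_st) = Σ W_h² (1 − n_h/N_h) s_h²/n_h, with W_h = N_h/N and N = 9400:
  stratum 1: (5800/9400)²·(1 − 375/5800)·2100.9²/375 = 4191.33
  stratum 2: (3600/9400)²·(1 − 334/3600)·4214.5²/334 = 7076.34
V̂(x̄_st) = 11267.7
SE(x̄_st) = √11267.7 = 106.149

x̄_st ≈ 5991.857, SE ≈ 106.1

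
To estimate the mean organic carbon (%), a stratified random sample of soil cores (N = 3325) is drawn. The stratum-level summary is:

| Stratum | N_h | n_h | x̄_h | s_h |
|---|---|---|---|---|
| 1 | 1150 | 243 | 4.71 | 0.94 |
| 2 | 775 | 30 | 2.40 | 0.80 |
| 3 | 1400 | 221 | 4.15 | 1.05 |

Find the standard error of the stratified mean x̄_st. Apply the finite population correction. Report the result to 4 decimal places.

SE(x̄_st) ≈ 0.0469

V̂(x̄_st) = Σ W_h² (1 − n_h/N_h) s_h²/n_h, with W_h = N_h/N and N = 3325:
  stratum 1: (1150/3325)²·(1 − 243/1150)·0.94²/243 = 0.000343061
  stratum 2: (775/3325)²·(1 − 30/775)·0.80²/30 = 0.00111412
  stratum 3: (1400/3325)²·(1 − 221/1400)·1.05²/221 = 0.000744809
V̂(x̄_st) = 0.00220199
SE(x̄_st) = √0.00220199 = 0.0469254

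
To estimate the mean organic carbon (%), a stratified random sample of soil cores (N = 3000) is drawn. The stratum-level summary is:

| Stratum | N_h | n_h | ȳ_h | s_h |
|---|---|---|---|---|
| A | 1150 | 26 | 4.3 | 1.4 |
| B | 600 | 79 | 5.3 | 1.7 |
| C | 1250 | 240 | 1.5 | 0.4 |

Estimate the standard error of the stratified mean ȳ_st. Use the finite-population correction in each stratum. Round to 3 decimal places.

SE(ȳ_st) ≈ 0.110

V̂(ȳ_st) = Σ W_h² (1 − n_h/N_h) s_h²/n_h, with W_h = N_h/N and N = 3000:
  stratum A: (1150/3000)²·(1 − 26/1150)·1.4²/26 = 0.0108269
  stratum B: (600/3000)²·(1 − 79/600)·1.7²/79 = 0.00127062
  stratum C: (1250/3000)²·(1 − 240/1250)·0.4²/240 = 9.35185e-05
V̂(ȳ_st) = 0.012191
SE(ȳ_st) = √0.012191 = 0.110413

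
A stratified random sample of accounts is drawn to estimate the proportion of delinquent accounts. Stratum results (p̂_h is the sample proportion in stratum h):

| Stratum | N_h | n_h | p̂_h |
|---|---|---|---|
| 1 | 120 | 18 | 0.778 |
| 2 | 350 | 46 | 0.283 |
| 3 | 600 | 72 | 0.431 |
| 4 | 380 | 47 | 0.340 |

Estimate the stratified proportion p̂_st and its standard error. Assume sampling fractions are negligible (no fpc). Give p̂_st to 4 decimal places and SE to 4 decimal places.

p̂_st ≈ 0.4001, SE ≈ 0.0355

N = 1450; stratum weights W_h = N_h/N.
p̂_st = Σ W_h p̂_h = (120·0.778 + 350·0.283 + 600·0.431 + 380·0.340)/1450 = 0.40014
V̂(p̂_st) = Σ W_h² p̂_h(1−p̂_h)/(n_h−1):
  stratum 1: (120/1450)²·0.778·0.222/17 = 6.95841e-05
  stratum 2: (350/1450)²·0.283·0.717/45 = 0.00026272
  stratum 3: (600/1450)²·0.431·0.569/71 = 0.000591422
  stratum 4: (380/1450)²·0.340·0.660/46 = 0.00033504
V̂(p̂_st) = 0.00125877; SE = √V̂ = 0.0354791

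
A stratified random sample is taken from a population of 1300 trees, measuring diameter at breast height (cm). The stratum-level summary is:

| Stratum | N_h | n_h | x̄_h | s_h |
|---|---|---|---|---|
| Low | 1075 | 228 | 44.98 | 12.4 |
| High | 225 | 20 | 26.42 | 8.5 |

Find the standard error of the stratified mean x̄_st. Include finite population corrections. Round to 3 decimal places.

SE(x̄_st) ≈ 0.680

V̂(x̄_st) = Σ W_h² (1 − n_h/N_h) s_h²/n_h, with W_h = N_h/N and N = 1300:
  stratum Low: (1075/1300)²·(1 − 228/1075)·12.4²/228 = 0.36334
  stratum High: (225/1300)²·(1 − 20/225)·8.5²/20 = 0.0985956
V̂(x̄_st) = 0.461936
SE(x̄_st) = √0.461936 = 0.679659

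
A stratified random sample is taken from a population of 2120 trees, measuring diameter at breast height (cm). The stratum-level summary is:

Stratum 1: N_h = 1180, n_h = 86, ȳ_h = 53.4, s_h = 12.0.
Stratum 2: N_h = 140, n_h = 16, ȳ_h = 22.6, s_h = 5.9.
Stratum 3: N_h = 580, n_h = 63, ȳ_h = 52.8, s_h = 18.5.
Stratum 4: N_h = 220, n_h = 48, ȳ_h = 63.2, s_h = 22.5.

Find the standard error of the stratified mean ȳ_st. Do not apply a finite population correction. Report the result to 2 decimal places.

SE(ȳ_st) ≈ 1.02

V̂(ȳ_st) = Σ W_h² s_h²/n_h, with W_h = N_h/N and N = 2120:
  stratum 1: (1180/2120)²·12.0²/86 = 0.518748
  stratum 2: (140/2120)²·5.9²/16 = 0.00948786
  stratum 3: (580/2120)²·18.5²/63 = 0.406619
  stratum 4: (220/2120)²·22.5²/48 = 0.113579
V̂(ȳ_st) = 1.04843
SE(ȳ_st) = √1.04843 = 1.02393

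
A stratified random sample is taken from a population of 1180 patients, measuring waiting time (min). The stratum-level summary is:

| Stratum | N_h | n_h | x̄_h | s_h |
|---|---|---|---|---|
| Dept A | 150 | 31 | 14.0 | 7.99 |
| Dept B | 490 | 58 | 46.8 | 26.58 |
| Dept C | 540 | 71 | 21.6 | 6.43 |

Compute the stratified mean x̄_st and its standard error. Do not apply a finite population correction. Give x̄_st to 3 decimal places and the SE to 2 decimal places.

x̄_st = Σ W_h x̄_h = (150·14.0 + 490·46.8 + 540·21.6)/1180 = 31.09831
V̂(x̄_st) = Σ W_h² s_h²/n_h, with W_h = N_h/N and N = 1180:
  stratum Dept A: (150/1180)²·7.99²/31 = 0.0332775
  stratum Dept B: (490/1180)²·26.58²/58 = 2.10044
  stratum Dept C: (540/1180)²·6.43²/71 = 0.121951
V̂(x̄_st) = 2.25567
SE(x̄_st) = √2.25567 = 1.50189

x̄_st ≈ 31.098, SE ≈ 1.50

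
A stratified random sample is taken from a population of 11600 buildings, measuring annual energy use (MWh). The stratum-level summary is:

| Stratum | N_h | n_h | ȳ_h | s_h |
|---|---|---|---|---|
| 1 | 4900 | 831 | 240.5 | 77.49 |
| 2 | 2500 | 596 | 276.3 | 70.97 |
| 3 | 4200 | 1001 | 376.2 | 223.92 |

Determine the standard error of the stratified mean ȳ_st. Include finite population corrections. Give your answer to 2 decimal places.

SE(ȳ_st) ≈ 2.52

V̂(ȳ_st) = Σ W_h² (1 − n_h/N_h) s_h²/n_h, with W_h = N_h/N and N = 11600:
  stratum 1: (4900/11600)²·(1 − 831/4900)·77.49²/831 = 1.07068
  stratum 2: (2500/11600)²·(1 − 596/2500)·70.97²/596 = 0.298947
  stratum 3: (4200/11600)²·(1 − 1001/4200)·223.92²/1001 = 5.00149
V̂(ȳ_st) = 6.37111
SE(ȳ_st) = √6.37111 = 2.52411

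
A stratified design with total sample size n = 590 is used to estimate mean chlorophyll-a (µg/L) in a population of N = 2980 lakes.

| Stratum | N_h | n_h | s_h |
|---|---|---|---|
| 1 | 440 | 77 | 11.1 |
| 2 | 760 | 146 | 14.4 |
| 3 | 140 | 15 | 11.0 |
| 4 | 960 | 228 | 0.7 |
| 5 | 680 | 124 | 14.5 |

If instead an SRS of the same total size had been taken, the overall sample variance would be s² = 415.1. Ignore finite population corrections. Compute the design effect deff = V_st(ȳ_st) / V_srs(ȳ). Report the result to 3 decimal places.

deff ≈ 0.332

V̂(ȳ_st) = Σ W_h² s_h²/n_h, with W_h = N_h/N and N = 2980:
  stratum 1: (440/2980)²·11.1²/77 = 0.0348841
  stratum 2: (760/2980)²·14.4²/146 = 0.0923776
  stratum 3: (140/2980)²·11.0²/15 = 0.017804
  stratum 4: (960/2980)²·0.7²/228 = 0.000223034
  stratum 5: (680/2980)²·14.5²/124 = 0.0882876
V_st = 0.233576
V_srs = s²/n = 415.1/590 = 0.703559
deff = V_st / V_srs = 0.233576/0.703559 = 0.3320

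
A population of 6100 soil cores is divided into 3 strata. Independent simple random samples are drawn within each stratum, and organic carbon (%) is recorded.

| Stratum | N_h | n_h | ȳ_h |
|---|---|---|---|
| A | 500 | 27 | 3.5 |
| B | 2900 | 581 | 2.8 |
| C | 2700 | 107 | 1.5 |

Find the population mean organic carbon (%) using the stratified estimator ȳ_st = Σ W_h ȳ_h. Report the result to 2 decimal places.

ȳ_st ≈ 2.28

N = Σ N_h = 6100. Stratum weights W_h = N_h/N.
ȳ_st = (500·3.5 + 2900·2.8 + 2700·1.5) / 6100 = 2.2820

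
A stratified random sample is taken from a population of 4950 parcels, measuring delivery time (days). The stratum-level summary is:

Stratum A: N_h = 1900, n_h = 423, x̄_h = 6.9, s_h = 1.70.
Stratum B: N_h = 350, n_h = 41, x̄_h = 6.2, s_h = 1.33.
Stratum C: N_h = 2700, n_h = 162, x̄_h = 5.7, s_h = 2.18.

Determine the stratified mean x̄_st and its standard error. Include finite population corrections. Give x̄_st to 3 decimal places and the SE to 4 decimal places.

x̄_st = Σ W_h x̄_h = (1900·6.9 + 350·6.2 + 2700·5.7)/4950 = 6.19596
V̂(x̄_st) = Σ W_h² (1 − n_h/N_h) s_h²/n_h, with W_h = N_h/N and N = 4950:
  stratum A: (1900/4950)²·(1 − 423/1900)·1.70²/423 = 0.000782494
  stratum B: (350/4950)²·(1 − 41/350)·1.33²/41 = 0.00019043
  stratum C: (2700/4950)²·(1 − 162/2700)·2.18²/162 = 0.00820433
V̂(x̄_st) = 0.00917725
SE(x̄_st) = √0.00917725 = 0.095798

x̄_st ≈ 6.196, SE ≈ 0.0958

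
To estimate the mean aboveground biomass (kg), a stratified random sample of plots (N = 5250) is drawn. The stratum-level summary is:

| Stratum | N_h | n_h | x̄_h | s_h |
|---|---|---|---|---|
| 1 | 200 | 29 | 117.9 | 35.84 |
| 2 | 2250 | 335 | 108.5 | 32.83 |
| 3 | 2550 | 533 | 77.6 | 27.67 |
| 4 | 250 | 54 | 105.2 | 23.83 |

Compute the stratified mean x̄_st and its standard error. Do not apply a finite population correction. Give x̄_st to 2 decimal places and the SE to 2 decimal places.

x̄_st = Σ W_h x̄_h = (200·117.9 + 2250·108.5 + 2550·77.6 + 250·105.2)/5250 = 93.69238
V̂(x̄_st) = Σ W_h² s_h²/n_h, with W_h = N_h/N and N = 5250:
  stratum 1: (200/5250)²·35.84²/29 = 0.0642805
  stratum 2: (2250/5250)²·32.83²/335 = 0.59094
  stratum 3: (2550/5250)²·27.67²/533 = 0.338885
  stratum 4: (250/5250)²·23.83²/54 = 0.023846
V̂(x̄_st) = 1.01795
SE(x̄_st) = √1.01795 = 1.00894

x̄_st ≈ 93.69, SE ≈ 1.01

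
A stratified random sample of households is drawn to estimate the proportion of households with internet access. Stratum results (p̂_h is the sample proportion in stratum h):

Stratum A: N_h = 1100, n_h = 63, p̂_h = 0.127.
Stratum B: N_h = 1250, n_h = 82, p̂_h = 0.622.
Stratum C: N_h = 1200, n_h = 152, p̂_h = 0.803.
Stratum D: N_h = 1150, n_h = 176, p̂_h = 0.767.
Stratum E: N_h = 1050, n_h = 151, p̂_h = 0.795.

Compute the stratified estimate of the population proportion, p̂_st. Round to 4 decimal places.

p̂_st ≈ 0.6257

N = 5750; stratum weights W_h = N_h/N.
p̂_st = Σ W_h p̂_h = (1100·0.127 + 1250·0.622 + 1200·0.803 + 1150·0.767 + 1050·0.795)/5750 = 0.62567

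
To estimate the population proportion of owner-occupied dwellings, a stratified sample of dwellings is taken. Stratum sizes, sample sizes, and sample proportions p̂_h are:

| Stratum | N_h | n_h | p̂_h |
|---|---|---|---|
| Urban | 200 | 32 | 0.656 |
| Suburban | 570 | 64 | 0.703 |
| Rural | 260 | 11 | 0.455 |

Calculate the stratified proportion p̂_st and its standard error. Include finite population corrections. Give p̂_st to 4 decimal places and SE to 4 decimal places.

p̂_st ≈ 0.6313, SE ≈ 0.0514

N = 1030; stratum weights W_h = N_h/N.
p̂_st = Σ W_h p̂_h = (200·0.656 + 570·0.703 + 260·0.455)/1030 = 0.63127
V̂(p̂_st) = Σ W_h² (1 − n_h/N_h) p̂_h(1−p̂_h)/(n_h−1):
  stratum Urban: (200/1030)²·(1 − 32/200)·0.656·0.344/31 = 0.00023055
  stratum Suburban: (570/1030)²·(1 − 64/570)·0.703·0.297/63 = 0.000900995
  stratum Rural: (260/1030)²·(1 − 11/260)·0.455·0.545/10 = 0.00151323
V̂(p̂_st) = 0.00264478; SE = √V̂ = 0.0514274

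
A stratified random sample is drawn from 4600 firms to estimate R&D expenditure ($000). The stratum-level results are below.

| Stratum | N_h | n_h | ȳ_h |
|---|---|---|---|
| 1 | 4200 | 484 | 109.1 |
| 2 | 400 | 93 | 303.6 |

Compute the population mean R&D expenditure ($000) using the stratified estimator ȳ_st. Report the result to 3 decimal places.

N = Σ N_h = 4600. Stratum weights W_h = N_h/N.
ȳ_st = (4200·109.1 + 400·303.6) / 4600 = 126.01304

ȳ_st ≈ 126.013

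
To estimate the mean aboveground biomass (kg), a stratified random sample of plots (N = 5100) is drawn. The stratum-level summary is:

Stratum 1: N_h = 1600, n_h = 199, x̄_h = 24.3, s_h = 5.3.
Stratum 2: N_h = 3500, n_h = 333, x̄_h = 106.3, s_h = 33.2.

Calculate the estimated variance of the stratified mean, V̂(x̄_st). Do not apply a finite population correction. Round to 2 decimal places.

V̂(x̄_st) = Σ W_h² s_h²/n_h, with W_h = N_h/N and N = 5100:
  stratum 1: (1600/5100)²·5.3²/199 = 0.0138931
  stratum 2: (3500/5100)²·33.2²/333 = 1.55893
V̂(x̄_st) = 1.57283

V̂(x̄_st) ≈ 1.57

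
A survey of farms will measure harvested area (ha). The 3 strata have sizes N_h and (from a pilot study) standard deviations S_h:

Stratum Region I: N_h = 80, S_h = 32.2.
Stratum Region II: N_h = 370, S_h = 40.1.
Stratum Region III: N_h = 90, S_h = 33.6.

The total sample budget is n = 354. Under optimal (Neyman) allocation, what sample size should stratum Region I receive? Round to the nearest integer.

45

Neyman allocation: n_h = n · N_h S_h / Σ N_i S_i, with n = 354.
  stratum Region I: N_h·S_h = 80·32.2 = 2576.00
  stratum Region II: N_h·S_h = 370·40.1 = 14837.00
  stratum Region III: N_h·S_h = 90·33.6 = 3024.00
Σ N_h S_h = 20437.00
n for stratum Region I = 354·2576.00/20437.00 = 44.620 → 45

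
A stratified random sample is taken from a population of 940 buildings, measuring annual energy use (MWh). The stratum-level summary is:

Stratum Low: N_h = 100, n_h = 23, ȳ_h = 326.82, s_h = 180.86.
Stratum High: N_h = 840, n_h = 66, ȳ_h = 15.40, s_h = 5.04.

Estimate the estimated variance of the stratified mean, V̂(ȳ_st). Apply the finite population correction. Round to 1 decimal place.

V̂(ȳ_st) ≈ 12.7

V̂(ȳ_st) = Σ W_h² (1 − n_h/N_h) s_h²/n_h, with W_h = N_h/N and N = 940:
  stratum Low: (100/940)²·(1 − 23/100)·180.86²/23 = 12.3935
  stratum High: (840/940)²·(1 − 66/840)·5.04²/66 = 0.283192
V̂(ȳ_st) = 12.6766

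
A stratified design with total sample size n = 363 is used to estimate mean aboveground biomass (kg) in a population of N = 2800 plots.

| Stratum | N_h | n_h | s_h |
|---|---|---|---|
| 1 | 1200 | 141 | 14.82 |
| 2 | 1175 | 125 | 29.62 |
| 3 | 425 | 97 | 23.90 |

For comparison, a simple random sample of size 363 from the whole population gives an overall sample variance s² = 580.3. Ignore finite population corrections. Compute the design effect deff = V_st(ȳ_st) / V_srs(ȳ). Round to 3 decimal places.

V̂(ȳ_st) = Σ W_h² s_h²/n_h, with W_h = N_h/N and N = 2800:
  stratum 1: (1200/2800)²·14.82²/141 = 0.286104
  stratum 2: (1175/2800)²·29.62²/125 = 1.236
  stratum 3: (425/2800)²·23.90²/97 = 0.135671
V_st = 1.65778
V_srs = s²/n = 580.3/363 = 1.59862
deff = V_st / V_srs = 1.65778/1.59862 = 1.0370

deff ≈ 1.037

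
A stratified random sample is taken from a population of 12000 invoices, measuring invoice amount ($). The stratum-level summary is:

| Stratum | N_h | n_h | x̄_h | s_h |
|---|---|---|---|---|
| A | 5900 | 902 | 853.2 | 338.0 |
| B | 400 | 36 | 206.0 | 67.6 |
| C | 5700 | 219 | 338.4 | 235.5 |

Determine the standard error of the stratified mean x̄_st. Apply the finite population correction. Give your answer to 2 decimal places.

SE(x̄_st) ≈ 9.00

V̂(x̄_st) = Σ W_h² (1 − n_h/N_h) s_h²/n_h, with W_h = N_h/N and N = 12000:
  stratum A: (5900/12000)²·(1 − 902/5900)·338.0²/902 = 25.9366
  stratum B: (400/12000)²·(1 − 36/400)·67.6²/36 = 0.128348
  stratum C: (5700/12000)²·(1 − 219/5700)·235.5²/219 = 54.9427
V̂(x̄_st) = 81.0076
SE(x̄_st) = √81.0076 = 9.00042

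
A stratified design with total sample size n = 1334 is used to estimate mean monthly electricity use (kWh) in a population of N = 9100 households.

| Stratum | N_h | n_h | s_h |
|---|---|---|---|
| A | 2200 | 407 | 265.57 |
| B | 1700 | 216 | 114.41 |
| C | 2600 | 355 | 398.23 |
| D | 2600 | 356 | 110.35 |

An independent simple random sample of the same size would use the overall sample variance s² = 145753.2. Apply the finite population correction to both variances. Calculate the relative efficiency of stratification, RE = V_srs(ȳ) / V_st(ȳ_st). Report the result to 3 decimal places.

V̂(ȳ_st) = Σ W_h² (1 − n_h/N_h) s_h²/n_h, with W_h = N_h/N and N = 9100:
  stratum A: (2200/9100)²·(1 − 407/2200)·265.57²/407 = 8.25437
  stratum B: (1700/9100)²·(1 − 216/1700)·114.41²/216 = 1.84618
  stratum C: (2600/9100)²·(1 − 355/2600)·398.23²/355 = 31.4881
  stratum D: (2600/9100)²·(1 − 356/2600)·110.35²/356 = 2.40995
V_st = 43.9986
V_srs = (1 − 1334/9100)·145753.2/1334 = 93.2434
Relative efficiency = V_srs / V_st = 93.2434/43.9986 = 2.1192

RE ≈ 2.119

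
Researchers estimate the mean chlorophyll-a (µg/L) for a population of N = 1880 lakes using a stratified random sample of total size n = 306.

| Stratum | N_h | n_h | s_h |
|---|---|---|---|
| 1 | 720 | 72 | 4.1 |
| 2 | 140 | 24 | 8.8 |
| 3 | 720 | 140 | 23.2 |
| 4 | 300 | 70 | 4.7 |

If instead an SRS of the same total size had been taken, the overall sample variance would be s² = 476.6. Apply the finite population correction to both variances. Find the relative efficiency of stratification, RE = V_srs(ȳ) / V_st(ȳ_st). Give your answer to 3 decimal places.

RE ≈ 2.577

V̂(ȳ_st) = Σ W_h² (1 − n_h/N_h) s_h²/n_h, with W_h = N_h/N and N = 1880:
  stratum 1: (720/1880)²·(1 − 72/720)·4.1²/72 = 0.0308196
  stratum 2: (140/1880)²·(1 − 24/140)·8.8²/24 = 0.014826
  stratum 3: (720/1880)²·(1 − 140/720)·23.2²/140 = 0.454248
  stratum 4: (300/1880)²·(1 − 70/300)·4.7²/70 = 0.00616071
V_st = 0.506054
V_srs = (1 − 306/1880)·476.6/306 = 1.30401
Relative efficiency = V_srs / V_st = 1.30401/0.506054 = 2.5768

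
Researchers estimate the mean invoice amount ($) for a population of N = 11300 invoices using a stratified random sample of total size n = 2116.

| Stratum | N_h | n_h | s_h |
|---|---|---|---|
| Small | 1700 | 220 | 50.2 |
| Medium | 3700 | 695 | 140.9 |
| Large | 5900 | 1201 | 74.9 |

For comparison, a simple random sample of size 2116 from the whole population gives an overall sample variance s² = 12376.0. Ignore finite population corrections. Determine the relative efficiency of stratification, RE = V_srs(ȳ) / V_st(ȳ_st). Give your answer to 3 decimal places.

V̂(ȳ_st) = Σ W_h² s_h²/n_h, with W_h = N_h/N and N = 11300:
  stratum Small: (1700/11300)²·50.2²/220 = 0.259254
  stratum Medium: (3700/11300)²·140.9²/695 = 3.06255
  stratum Large: (5900/11300)²·74.9²/1201 = 1.27341
V_st = 4.59522
V_srs = s²/n = 12376.0/2116 = 5.84877
Relative efficiency = V_srs / V_st = 5.84877/4.59522 = 1.2728

RE ≈ 1.273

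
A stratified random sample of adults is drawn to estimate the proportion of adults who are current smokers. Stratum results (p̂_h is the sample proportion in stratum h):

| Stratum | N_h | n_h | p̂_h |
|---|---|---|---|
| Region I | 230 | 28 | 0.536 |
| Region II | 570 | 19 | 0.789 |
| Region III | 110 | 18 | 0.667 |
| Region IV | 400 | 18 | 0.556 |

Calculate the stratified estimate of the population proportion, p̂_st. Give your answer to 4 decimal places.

p̂_st ≈ 0.6632

N = 1310; stratum weights W_h = N_h/N.
p̂_st = Σ W_h p̂_h = (230·0.536 + 570·0.789 + 110·0.667 + 400·0.556)/1310 = 0.66319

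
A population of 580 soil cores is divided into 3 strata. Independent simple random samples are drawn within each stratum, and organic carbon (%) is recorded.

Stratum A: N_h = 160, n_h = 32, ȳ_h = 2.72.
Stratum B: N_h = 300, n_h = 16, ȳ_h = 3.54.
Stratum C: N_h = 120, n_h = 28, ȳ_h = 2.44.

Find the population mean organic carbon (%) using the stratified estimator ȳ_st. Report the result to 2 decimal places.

ȳ_st ≈ 3.09

N = Σ N_h = 580. Stratum weights W_h = N_h/N.
ȳ_st = (160·2.72 + 300·3.54 + 120·2.44) / 580 = 3.0862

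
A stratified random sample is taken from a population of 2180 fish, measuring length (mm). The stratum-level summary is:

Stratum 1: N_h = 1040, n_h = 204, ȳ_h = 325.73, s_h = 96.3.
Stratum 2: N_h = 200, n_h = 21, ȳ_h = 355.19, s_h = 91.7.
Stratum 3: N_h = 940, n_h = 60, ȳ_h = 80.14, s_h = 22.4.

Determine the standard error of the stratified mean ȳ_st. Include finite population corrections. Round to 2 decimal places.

V̂(ȳ_st) = Σ W_h² (1 − n_h/N_h) s_h²/n_h, with W_h = N_h/N and N = 2180:
  stratum 1: (1040/2180)²·(1 − 204/1040)·96.3²/204 = 8.31666
  stratum 2: (200/2180)²·(1 − 21/200)·91.7²/21 = 3.0164
  stratum 3: (940/2180)²·(1 − 60/940)·22.4²/60 = 1.4556
V̂(ȳ_st) = 12.7887
SE(ȳ_st) = √12.7887 = 3.57612

SE(ȳ_st) ≈ 3.58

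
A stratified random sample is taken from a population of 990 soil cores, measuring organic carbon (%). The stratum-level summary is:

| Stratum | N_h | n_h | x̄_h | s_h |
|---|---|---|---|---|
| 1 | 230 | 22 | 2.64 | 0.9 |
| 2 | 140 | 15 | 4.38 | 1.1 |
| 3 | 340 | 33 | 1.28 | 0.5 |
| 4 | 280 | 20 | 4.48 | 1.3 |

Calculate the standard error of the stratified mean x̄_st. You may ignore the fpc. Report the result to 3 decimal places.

V̂(x̄_st) = Σ W_h² s_h²/n_h, with W_h = N_h/N and N = 990:
  stratum 1: (230/990)²·0.9²/22 = 0.00198723
  stratum 2: (140/990)²·1.1²/15 = 0.00161317
  stratum 3: (340/990)²·0.5²/33 = 0.000893539
  stratum 4: (280/990)²·1.3²/20 = 0.00675931
V̂(x̄_st) = 0.0112532
SE(x̄_st) = √0.0112532 = 0.106081

SE(x̄_st) ≈ 0.106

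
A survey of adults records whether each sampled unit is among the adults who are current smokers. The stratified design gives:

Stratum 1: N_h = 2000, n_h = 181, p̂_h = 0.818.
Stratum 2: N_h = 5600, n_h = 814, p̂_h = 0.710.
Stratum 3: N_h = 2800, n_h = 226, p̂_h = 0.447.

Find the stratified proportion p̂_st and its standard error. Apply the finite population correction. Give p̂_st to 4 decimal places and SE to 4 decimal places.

N = 10400; stratum weights W_h = N_h/N.
p̂_st = Σ W_h p̂_h = (2000·0.818 + 5600·0.710 + 2800·0.447)/10400 = 0.65996
V̂(p̂_st) = Σ W_h² (1 − n_h/N_h) p̂_h(1−p̂_h)/(n_h−1):
  stratum 1: (2000/10400)²·(1 − 181/2000)·0.818·0.182/180 = 2.78194e-05
  stratum 2: (5600/10400)²·(1 − 814/5600)·0.710·0.290/813 = 6.27567e-05
  stratum 3: (2800/10400)²·(1 − 226/2800)·0.447·0.553/225 = 7.32066e-05
V̂(p̂_st) = 0.000163783; SE = √V̂ = 0.0127978

p̂_st ≈ 0.6600, SE ≈ 0.0128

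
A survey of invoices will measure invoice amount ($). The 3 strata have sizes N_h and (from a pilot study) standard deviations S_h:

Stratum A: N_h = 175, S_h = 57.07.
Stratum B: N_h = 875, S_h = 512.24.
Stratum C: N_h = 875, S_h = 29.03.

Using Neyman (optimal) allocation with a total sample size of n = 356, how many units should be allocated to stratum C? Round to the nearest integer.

Neyman allocation: n_h = n · N_h S_h / Σ N_i S_i, with n = 356.
  stratum A: N_h·S_h = 175·57.07 = 9987.25
  stratum B: N_h·S_h = 875·512.24 = 448210.00
  stratum C: N_h·S_h = 875·29.03 = 25401.25
Σ N_h S_h = 483598.50
n for stratum C = 356·25401.25/483598.50 = 18.699 → 19

19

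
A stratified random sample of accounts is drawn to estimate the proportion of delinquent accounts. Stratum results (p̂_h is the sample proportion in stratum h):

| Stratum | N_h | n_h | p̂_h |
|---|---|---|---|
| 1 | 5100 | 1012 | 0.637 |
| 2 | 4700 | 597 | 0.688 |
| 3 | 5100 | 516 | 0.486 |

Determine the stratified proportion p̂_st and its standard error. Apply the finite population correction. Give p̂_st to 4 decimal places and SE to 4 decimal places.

p̂_st ≈ 0.6014, SE ≈ 0.0102

N = 14900; stratum weights W_h = N_h/N.
p̂_st = Σ W_h p̂_h = (5100·0.637 + 4700·0.688 + 5100·0.486)/14900 = 0.60140
V̂(p̂_st) = Σ W_h² (1 − n_h/N_h) p̂_h(1−p̂_h)/(n_h−1):
  stratum 1: (5100/14900)²·(1 − 1012/5100)·0.637·0.363/1011 = 2.14785e-05
  stratum 2: (4700/14900)²·(1 − 597/4700)·0.688·0.312/596 = 3.12841e-05
  stratum 3: (5100/14900)²·(1 − 516/5100)·0.486·0.514/515 = 5.10781e-05
V̂(p̂_st) = 0.000103841; SE = √V̂ = 0.0101902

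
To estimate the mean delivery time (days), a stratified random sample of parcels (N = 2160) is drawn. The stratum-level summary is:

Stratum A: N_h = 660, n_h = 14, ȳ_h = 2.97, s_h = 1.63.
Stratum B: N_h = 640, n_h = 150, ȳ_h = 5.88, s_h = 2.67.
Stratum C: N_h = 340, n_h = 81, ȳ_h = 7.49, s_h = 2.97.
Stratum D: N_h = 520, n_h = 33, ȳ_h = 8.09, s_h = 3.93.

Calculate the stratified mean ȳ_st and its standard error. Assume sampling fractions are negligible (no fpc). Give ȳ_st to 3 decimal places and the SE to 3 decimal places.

ȳ_st = Σ W_h ȳ_h = (660·2.97 + 640·5.88 + 340·7.49 + 520·8.09)/2160 = 5.77630
V̂(ȳ_st) = Σ W_h² s_h²/n_h, with W_h = N_h/N and N = 2160:
  stratum A: (660/2160)²·1.63²/14 = 0.0177185
  stratum B: (640/2160)²·2.67²/150 = 0.00417238
  stratum C: (340/2160)²·2.97²/81 = 0.00269823
  stratum D: (520/2160)²·3.93²/33 = 0.027125
V̂(ȳ_st) = 0.0517142
SE(ȳ_st) = √0.0517142 = 0.227407

ȳ_st ≈ 5.776, SE ≈ 0.227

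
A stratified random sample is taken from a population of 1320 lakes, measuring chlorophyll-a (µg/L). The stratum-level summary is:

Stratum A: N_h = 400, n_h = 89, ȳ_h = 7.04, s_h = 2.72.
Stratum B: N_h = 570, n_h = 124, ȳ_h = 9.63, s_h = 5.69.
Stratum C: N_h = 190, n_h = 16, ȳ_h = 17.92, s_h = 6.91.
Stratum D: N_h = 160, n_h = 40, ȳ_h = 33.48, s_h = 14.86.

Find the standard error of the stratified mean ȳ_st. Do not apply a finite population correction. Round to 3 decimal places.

SE(ȳ_st) ≈ 0.446

V̂(ȳ_st) = Σ W_h² s_h²/n_h, with W_h = N_h/N and N = 1320:
  stratum A: (400/1320)²·2.72²/89 = 0.00763343
  stratum B: (570/1320)²·5.69²/124 = 0.0486861
  stratum C: (190/1320)²·6.91²/16 = 0.0618295
  stratum D: (160/1320)²·14.86²/40 = 0.0811091
V̂(ȳ_st) = 0.199258
SE(ȳ_st) = √0.199258 = 0.446383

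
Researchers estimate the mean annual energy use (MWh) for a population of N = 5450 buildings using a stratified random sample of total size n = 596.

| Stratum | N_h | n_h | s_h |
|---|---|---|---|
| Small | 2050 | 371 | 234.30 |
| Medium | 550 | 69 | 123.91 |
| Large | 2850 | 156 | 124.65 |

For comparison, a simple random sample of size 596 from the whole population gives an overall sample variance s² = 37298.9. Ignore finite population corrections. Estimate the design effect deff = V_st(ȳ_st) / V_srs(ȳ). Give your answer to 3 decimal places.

deff ≈ 0.806

V̂(ȳ_st) = Σ W_h² s_h²/n_h, with W_h = N_h/N and N = 5450:
  stratum Small: (2050/5450)²·234.30²/371 = 20.9356
  stratum Medium: (550/5450)²·123.91²/69 = 2.26619
  stratum Large: (2850/5450)²·124.65²/156 = 27.2368
V_st = 50.4386
V_srs = s²/n = 37298.9/596 = 62.582
deff = V_st / V_srs = 50.4386/62.582 = 0.8060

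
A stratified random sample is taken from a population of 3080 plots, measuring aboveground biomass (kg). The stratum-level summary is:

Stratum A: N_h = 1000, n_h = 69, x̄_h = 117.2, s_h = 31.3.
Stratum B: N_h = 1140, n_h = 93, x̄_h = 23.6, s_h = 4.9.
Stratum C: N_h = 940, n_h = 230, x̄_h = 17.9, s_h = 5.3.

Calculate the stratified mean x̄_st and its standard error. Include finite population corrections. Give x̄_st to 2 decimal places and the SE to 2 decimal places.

x̄_st = Σ W_h x̄_h = (1000·117.2 + 1140·23.6 + 940·17.9)/3080 = 52.25000
V̂(x̄_st) = Σ W_h² (1 − n_h/N_h) s_h²/n_h, with W_h = N_h/N and N = 3080:
  stratum A: (1000/3080)²·(1 − 69/1000)·31.3²/69 = 1.39344
  stratum B: (1140/3080)²·(1 − 93/1140)·4.9²/93 = 0.0324832
  stratum C: (940/3080)²·(1 − 230/940)·5.3²/230 = 0.00859228
V̂(x̄_st) = 1.43451
SE(x̄_st) = √1.43451 = 1.19771

x̄_st ≈ 52.25, SE ≈ 1.20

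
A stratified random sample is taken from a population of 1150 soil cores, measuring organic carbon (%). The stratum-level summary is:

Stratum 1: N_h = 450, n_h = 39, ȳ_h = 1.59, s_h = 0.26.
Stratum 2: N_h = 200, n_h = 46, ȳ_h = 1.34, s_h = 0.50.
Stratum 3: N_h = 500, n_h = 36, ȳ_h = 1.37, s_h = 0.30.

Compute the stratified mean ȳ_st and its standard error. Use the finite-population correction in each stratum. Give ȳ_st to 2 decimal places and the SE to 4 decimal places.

ȳ_st = Σ W_h ȳ_h = (450·1.59 + 200·1.34 + 500·1.37)/1150 = 1.45087
V̂(ȳ_st) = Σ W_h² (1 − n_h/N_h) s_h²/n_h, with W_h = N_h/N and N = 1150:
  stratum 1: (450/1150)²·(1 − 39/450)·0.26²/39 = 0.000242405
  stratum 2: (200/1150)²·(1 − 46/200)·0.50²/46 = 0.000126572
  stratum 3: (500/1150)²·(1 − 36/500)·0.30²/36 = 0.000438563
V̂(ȳ_st) = 0.00080754
SE(ȳ_st) = √0.00080754 = 0.0284172

ȳ_st ≈ 1.45, SE ≈ 0.0284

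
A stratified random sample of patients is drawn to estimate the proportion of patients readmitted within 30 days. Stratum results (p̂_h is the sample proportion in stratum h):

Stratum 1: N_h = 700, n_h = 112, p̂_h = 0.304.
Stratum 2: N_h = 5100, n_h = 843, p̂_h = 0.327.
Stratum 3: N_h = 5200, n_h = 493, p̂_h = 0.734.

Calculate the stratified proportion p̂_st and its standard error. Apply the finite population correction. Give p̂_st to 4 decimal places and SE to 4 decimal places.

p̂_st ≈ 0.5179, SE ≈ 0.0116

N = 11000; stratum weights W_h = N_h/N.
p̂_st = Σ W_h p̂_h = (700·0.304 + 5100·0.327 + 5200·0.734)/11000 = 0.51794
V̂(p̂_st) = Σ W_h² (1 − n_h/N_h) p̂_h(1−p̂_h)/(n_h−1):
  stratum 1: (700/11000)²·(1 − 112/700)·0.304·0.696/111 = 6.4841e-06
  stratum 2: (5100/11000)²·(1 − 843/5100)·0.327·0.673/842 = 4.68964e-05
  stratum 3: (5200/11000)²·(1 − 493/5200)·0.734·0.266/492 = 8.0274e-05
V̂(p̂_st) = 0.000133654; SE = √V̂ = 0.0115609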